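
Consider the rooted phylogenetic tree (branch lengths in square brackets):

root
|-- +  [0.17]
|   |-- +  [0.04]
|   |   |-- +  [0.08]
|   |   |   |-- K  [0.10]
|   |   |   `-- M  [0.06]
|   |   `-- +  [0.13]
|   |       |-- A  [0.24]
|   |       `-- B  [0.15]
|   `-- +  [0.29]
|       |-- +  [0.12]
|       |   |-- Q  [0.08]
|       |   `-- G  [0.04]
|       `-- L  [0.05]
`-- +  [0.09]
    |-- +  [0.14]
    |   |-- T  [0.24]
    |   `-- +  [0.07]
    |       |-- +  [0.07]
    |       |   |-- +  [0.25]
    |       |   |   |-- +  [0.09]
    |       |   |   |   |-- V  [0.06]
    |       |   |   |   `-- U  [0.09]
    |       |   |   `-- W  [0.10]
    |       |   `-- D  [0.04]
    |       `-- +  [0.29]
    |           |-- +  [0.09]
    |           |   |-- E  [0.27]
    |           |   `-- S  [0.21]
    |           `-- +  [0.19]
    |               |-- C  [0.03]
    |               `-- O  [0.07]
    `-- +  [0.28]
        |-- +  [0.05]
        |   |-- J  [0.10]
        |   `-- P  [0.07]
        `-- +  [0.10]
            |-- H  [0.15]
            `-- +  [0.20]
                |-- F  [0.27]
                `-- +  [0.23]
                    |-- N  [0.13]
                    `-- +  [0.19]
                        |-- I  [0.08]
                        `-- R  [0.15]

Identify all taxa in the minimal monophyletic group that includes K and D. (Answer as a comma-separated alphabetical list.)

Tracing K: it sits inside (K,M).
Tracing D: it sits inside (((V,U),W),D).
The smallest clade enclosing both is the whole tree (their MRCA is the root), so the answer is all 23 tips in alphabetical order.

A, B, C, D, E, F, G, H, I, J, K, L, M, N, O, P, Q, R, S, T, U, V, W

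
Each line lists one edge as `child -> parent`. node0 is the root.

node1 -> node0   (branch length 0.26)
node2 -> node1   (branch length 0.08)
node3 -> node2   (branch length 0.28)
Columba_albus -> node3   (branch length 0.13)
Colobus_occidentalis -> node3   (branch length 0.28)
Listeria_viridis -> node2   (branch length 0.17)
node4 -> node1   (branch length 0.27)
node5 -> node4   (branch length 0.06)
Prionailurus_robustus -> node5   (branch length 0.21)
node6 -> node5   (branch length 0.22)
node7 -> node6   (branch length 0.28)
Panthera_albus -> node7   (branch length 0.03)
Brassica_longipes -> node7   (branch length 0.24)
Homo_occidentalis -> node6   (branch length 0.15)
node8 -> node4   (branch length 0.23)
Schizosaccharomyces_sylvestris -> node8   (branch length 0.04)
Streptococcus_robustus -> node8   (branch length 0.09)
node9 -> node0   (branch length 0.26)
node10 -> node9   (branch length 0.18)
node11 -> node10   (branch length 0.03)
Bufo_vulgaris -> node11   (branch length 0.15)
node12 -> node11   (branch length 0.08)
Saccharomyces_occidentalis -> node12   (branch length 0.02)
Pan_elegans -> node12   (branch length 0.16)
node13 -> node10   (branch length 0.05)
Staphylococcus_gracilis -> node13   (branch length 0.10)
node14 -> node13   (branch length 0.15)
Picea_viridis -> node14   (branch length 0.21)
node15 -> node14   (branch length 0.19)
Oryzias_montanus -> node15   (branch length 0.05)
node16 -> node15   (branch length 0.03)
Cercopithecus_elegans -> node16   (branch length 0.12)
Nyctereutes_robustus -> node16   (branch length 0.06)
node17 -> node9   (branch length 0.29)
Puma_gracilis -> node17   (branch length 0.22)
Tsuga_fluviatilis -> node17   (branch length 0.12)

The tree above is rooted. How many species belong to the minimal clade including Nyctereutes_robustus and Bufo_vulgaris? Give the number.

8

The MRCA of Nyctereutes_robustus and Bufo_vulgaris is the node subtending ((Bufo_vulgaris,(Saccharomyces_occidentalis,Pan_elegans)),(Staphylococcus_gracilis,(Picea_viridis,(Oryzias_montanus,(Cercopithecus_elegans,Nyctereutes_robustus))))).
That clade contains 8 terminal taxa: Bufo_vulgaris, Cercopithecus_elegans, Nyctereutes_robustus, Oryzias_montanus, Pan_elegans, Picea_viridis, Saccharomyces_occidentalis, Staphylococcus_gracilis.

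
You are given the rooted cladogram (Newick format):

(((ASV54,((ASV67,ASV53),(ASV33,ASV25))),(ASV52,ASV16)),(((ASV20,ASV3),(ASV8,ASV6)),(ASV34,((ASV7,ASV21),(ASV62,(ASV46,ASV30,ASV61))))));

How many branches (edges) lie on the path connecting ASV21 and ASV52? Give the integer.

8

The MRCA of ASV21 and ASV52 is the root of the tree.
From ASV21 up to that node: 5 branches. From ASV52 up to the same node: 3 branches. Total: 5 + 3 = 8.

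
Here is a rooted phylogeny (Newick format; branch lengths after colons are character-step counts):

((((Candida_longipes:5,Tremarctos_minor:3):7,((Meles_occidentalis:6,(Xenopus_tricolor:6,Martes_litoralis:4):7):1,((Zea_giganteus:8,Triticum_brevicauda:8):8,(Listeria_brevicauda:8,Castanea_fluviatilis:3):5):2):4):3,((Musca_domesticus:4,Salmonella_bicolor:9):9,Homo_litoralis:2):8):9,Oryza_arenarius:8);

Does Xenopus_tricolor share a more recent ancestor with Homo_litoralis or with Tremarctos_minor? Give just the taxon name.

The MRCA of Xenopus_tricolor and Tremarctos_minor subtends ((Candida_longipes,Tremarctos_minor),((Meles_occidentalis,(Xenopus_tricolor,Martes_litoralis)),((Zea_giganteus,Triticum_brevicauda),(Listeria_brevicauda,Castanea_fluviatilis)))) (9 taxa).
The MRCA of Xenopus_tricolor and Homo_litoralis subtends (((Candida_longipes,Tremarctos_minor),((Meles_occidentalis,(Xenopus_tricolor,Martes_litoralis)),((Zea_giganteus,Triticum_brevicauda),(Listeria_brevicauda,Castanea_fluviatilis)))),((Musca_domesticus,Salmonella_bicolor),Homo_litoralis)) (12 taxa).
The first is nested inside the second, so Xenopus_tricolor shares a more recent common ancestor with Tremarctos_minor.

Tremarctos_minor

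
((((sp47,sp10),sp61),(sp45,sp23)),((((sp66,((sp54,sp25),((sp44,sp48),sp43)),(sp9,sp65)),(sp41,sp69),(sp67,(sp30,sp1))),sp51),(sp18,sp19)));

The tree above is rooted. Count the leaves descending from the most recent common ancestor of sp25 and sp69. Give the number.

The MRCA of sp25 and sp69 is the node subtending ((sp66,((sp54,sp25),((sp44,sp48),sp43)),(sp9,sp65)),(sp41,sp69),(sp67,(sp30,sp1))).
That clade contains 13 terminal taxa: sp1, sp25, sp30, sp41, sp43, sp44, sp48, sp54, sp65, sp66, sp67, sp69, sp9.

13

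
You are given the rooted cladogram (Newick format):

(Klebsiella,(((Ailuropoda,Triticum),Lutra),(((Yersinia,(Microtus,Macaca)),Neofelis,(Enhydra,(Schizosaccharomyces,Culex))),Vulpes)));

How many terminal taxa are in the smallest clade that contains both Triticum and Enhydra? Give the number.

The MRCA of Triticum and Enhydra is the node subtending (((Ailuropoda,Triticum),Lutra),(((Yersinia,(Microtus,Macaca)),Neofelis,(Enhydra,(Schizosaccharomyces,Culex))),Vulpes)).
That clade contains 11 terminal taxa: Ailuropoda, Culex, Enhydra, Lutra, Macaca, Microtus, Neofelis, Schizosaccharomyces, Triticum, Vulpes, Yersinia.

11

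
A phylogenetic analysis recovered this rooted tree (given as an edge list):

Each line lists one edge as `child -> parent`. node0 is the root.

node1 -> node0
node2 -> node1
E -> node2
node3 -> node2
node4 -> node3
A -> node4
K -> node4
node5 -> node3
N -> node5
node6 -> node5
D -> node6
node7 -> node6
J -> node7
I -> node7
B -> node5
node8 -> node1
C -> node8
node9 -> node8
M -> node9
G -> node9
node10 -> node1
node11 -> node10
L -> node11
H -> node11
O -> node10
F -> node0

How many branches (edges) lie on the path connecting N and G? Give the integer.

7

The MRCA of N and G is the node subtending ((E,((A,K),(N,(D,(J,I)),B))),(C,(M,G)),((L,H),O)).
From N up to that node: 4 branches. From G up to the same node: 3 branches. Total: 4 + 3 = 7.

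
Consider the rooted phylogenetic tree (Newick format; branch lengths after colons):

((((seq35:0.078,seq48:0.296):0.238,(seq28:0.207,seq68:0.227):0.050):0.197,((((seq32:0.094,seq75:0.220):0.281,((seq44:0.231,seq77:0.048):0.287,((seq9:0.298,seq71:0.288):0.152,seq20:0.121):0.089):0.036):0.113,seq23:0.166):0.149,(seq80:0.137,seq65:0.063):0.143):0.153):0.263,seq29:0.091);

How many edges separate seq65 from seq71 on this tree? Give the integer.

8

The MRCA of seq65 and seq71 is the node subtending ((((seq32,seq75),((seq44,seq77),((seq9,seq71),seq20))),seq23),(seq80,seq65)).
From seq65 up to that node: 2 branches. From seq71 up to the same node: 6 branches. Total: 2 + 6 = 8.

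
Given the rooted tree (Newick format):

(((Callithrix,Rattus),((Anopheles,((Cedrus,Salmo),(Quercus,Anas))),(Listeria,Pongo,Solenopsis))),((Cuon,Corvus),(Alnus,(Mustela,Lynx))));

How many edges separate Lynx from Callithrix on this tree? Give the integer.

The MRCA of Lynx and Callithrix is the root of the tree.
From Lynx up to that node: 4 branches. From Callithrix up to the same node: 3 branches. Total: 4 + 3 = 7.

7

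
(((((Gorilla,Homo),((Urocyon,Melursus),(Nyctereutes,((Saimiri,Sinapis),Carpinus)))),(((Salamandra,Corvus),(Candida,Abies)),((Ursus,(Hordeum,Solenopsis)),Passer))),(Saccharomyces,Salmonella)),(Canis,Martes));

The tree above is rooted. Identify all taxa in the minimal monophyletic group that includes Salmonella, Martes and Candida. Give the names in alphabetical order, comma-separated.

Abies, Candida, Canis, Carpinus, Corvus, Gorilla, Homo, Hordeum, Martes, Melursus, Nyctereutes, Passer, Saccharomyces, Saimiri, Salamandra, Salmonella, Sinapis, Solenopsis, Urocyon, Ursus

Tracing Salmonella: it sits inside (Saccharomyces,Salmonella).
Tracing Martes: it sits inside (Canis,Martes).
Tracing Candida: it sits inside (Candida,Abies).
The smallest clade enclosing all 3 is the whole tree (their MRCA is the root), so the answer is all 20 tips in alphabetical order.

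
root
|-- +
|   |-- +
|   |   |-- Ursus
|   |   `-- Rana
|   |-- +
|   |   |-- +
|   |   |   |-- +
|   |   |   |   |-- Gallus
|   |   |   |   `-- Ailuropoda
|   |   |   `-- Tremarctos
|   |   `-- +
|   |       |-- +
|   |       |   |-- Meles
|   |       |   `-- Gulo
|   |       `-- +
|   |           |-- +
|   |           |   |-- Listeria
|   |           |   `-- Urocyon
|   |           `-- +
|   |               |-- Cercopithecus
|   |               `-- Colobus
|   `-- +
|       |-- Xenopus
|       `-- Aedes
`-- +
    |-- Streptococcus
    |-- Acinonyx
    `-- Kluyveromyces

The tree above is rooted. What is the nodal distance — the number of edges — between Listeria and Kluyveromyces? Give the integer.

8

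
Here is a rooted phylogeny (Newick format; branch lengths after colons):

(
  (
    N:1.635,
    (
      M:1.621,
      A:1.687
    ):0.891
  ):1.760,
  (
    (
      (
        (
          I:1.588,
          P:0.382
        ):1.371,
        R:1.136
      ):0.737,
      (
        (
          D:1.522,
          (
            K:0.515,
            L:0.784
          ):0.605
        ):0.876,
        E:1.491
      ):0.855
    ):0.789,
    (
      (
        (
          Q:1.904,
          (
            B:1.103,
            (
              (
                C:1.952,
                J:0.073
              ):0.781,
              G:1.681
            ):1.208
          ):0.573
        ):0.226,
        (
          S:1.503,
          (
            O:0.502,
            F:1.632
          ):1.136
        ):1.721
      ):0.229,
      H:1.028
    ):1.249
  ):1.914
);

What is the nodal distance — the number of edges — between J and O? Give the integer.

The MRCA of J and O is the node subtending ((Q,(B,((C,J),G))),(S,(O,F))).
From J up to that node: 5 branches. From O up to the same node: 3 branches. Total: 5 + 3 = 8.

8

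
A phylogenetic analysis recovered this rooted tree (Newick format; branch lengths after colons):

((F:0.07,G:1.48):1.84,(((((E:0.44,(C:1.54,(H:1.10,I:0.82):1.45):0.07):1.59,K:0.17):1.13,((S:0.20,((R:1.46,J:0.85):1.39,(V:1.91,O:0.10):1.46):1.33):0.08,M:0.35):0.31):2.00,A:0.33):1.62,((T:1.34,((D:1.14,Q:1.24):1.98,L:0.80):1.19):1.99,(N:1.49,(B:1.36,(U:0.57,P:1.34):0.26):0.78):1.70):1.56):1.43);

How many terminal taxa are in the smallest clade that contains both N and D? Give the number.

8

The MRCA of N and D is the node subtending ((T,((D,Q),L)),(N,(B,(U,P)))).
That clade contains 8 terminal taxa: B, D, L, N, P, Q, T, U.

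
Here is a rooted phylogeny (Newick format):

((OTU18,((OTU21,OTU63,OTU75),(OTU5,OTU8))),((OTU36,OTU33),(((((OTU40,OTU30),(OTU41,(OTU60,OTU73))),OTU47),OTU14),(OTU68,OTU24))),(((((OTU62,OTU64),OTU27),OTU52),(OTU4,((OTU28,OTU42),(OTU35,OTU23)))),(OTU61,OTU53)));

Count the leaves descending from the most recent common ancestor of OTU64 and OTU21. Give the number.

28

The MRCA of OTU64 and OTU21 is the root, so the clade is the entire tree.
That clade contains 28 terminal taxa: OTU14, OTU18, OTU21, OTU23, OTU24, OTU27, OTU28, OTU30, OTU33, OTU35, OTU36, OTU4, OTU40, OTU41, OTU42, OTU47, OTU5, OTU52, OTU53, OTU60, OTU61, OTU62, OTU63, OTU64, OTU68, OTU73, OTU75, OTU8.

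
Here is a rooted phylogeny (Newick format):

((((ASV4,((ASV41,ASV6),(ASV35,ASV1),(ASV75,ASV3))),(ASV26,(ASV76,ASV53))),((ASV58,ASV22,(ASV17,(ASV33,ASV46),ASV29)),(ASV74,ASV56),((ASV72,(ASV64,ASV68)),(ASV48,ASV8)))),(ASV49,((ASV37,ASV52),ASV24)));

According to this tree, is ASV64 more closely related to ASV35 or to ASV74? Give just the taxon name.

ASV74

The MRCA of ASV64 and ASV74 subtends ((ASV58,ASV22,(ASV17,(ASV33,ASV46),ASV29)),(ASV74,ASV56),((ASV72,(ASV64,ASV68)),(ASV48,ASV8))) (13 taxa).
The MRCA of ASV64 and ASV35 subtends (((ASV4,((ASV41,ASV6),(ASV35,ASV1),(ASV75,ASV3))),(ASV26,(ASV76,ASV53))),((ASV58,ASV22,(ASV17,(ASV33,ASV46),ASV29)),(ASV74,ASV56),((ASV72,(ASV64,ASV68)),(ASV48,ASV8)))) (23 taxa).
The first is nested inside the second, so ASV64 shares a more recent common ancestor with ASV74.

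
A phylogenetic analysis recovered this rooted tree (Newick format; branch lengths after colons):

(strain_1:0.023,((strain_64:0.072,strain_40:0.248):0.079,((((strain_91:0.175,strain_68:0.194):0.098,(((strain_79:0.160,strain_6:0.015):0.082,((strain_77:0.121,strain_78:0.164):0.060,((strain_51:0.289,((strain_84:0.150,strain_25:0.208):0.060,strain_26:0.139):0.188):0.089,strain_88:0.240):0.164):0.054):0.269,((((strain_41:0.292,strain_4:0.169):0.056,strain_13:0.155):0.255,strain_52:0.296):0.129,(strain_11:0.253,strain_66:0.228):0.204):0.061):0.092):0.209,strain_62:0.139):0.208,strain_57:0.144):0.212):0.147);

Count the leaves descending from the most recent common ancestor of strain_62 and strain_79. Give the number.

18

The MRCA of strain_62 and strain_79 is the node subtending (((strain_91,strain_68),(((strain_79,strain_6),((strain_77,strain_78),((strain_51,((strain_84,strain_25),strain_26)),strain_88))),((((strain_41,strain_4),strain_13),strain_52),(strain_11,strain_66)))),strain_62).
That clade contains 18 terminal taxa: strain_11, strain_13, strain_25, strain_26, strain_4, strain_41, strain_51, strain_52, strain_6, strain_62, strain_66, strain_68, strain_77, strain_78, strain_79, strain_84, strain_88, strain_91.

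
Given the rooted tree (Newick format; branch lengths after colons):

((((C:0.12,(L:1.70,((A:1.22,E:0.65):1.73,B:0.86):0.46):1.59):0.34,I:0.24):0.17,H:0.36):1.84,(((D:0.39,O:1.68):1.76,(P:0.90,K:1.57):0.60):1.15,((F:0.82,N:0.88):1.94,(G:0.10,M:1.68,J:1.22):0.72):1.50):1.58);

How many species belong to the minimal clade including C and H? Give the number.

The MRCA of C and H is the node subtending (((C,(L,((A,E),B))),I),H).
That clade contains 7 terminal taxa: A, B, C, E, H, I, L.

7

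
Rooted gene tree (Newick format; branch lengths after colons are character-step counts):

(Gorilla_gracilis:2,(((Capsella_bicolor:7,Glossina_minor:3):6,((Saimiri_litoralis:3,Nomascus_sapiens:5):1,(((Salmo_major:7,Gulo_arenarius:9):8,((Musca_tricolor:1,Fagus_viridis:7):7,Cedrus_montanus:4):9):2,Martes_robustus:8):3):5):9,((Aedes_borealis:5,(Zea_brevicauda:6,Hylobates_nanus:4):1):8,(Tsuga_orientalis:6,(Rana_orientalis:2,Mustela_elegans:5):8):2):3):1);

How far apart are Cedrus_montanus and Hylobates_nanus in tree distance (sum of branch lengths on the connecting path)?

The path runs Cedrus_montanus → … → MRCA → … → Hylobates_nanus; the MRCA is the node subtending (((Capsella_bicolor,Glossina_minor),((Saimiri_litoralis,Nomascus_sapiens),(((Salmo_major,Gulo_arenarius),((Musca_tricolor,Fagus_viridis),Cedrus_montanus)),Martes_robustus))),((Aedes_borealis,(Zea_brevicauda,Hylobates_nanus)),(Tsuga_orientalis,(Rana_orientalis,Mustela_elegans)))).
Branch lengths along that path: 4 + 9 + 2 + 3 + 5 + 9 + 3 + 8 + 1 + 4 = 48.

48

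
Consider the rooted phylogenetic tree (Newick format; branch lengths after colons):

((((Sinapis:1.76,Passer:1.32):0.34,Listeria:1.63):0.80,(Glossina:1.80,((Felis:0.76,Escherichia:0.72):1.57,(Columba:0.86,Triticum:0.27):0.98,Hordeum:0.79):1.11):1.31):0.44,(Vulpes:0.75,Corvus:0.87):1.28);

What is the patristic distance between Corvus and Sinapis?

The path runs Corvus → … → MRCA → … → Sinapis; the MRCA is the root of the tree.
Branch lengths along that path: 0.87 + 1.28 + 0.44 + 0.80 + 0.34 + 1.76 = 5.49.

5.49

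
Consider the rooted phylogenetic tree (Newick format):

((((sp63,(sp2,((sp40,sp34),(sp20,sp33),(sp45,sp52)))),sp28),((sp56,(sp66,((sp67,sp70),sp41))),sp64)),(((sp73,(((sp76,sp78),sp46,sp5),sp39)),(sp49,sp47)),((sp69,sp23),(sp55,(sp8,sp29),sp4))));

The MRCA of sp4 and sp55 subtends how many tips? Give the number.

The MRCA of sp4 and sp55 is the node subtending (sp55,(sp8,sp29),sp4).
That clade contains 4 terminal taxa: sp29, sp4, sp55, sp8.

4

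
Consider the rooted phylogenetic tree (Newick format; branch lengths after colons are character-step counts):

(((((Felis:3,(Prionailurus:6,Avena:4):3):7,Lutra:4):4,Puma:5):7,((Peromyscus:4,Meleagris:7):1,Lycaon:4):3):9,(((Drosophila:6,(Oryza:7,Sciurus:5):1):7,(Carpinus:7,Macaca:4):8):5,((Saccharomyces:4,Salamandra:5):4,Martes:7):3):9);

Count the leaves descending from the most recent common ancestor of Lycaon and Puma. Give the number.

8

The MRCA of Lycaon and Puma is the node subtending ((((Felis,(Prionailurus,Avena)),Lutra),Puma),((Peromyscus,Meleagris),Lycaon)).
That clade contains 8 terminal taxa: Avena, Felis, Lutra, Lycaon, Meleagris, Peromyscus, Prionailurus, Puma.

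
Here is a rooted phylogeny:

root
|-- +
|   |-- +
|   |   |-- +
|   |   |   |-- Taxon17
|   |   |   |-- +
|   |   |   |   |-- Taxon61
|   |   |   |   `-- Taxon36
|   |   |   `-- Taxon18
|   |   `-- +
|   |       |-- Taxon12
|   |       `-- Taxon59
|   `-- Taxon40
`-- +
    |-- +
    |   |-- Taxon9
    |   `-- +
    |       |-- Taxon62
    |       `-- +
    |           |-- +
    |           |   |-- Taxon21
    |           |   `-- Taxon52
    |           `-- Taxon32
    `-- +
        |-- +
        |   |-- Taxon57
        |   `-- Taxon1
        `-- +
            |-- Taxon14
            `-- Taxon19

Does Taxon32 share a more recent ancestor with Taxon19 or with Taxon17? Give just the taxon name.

Taxon19

The MRCA of Taxon32 and Taxon19 subtends ((Taxon9,(Taxon62,((Taxon21,Taxon52),Taxon32))),((Taxon57,Taxon1),(Taxon14,Taxon19))) (9 taxa).
The MRCA of Taxon32 and Taxon17 is the root, subtending the entire tree (16 taxa).
The first is nested inside the second, so Taxon32 shares a more recent common ancestor with Taxon19.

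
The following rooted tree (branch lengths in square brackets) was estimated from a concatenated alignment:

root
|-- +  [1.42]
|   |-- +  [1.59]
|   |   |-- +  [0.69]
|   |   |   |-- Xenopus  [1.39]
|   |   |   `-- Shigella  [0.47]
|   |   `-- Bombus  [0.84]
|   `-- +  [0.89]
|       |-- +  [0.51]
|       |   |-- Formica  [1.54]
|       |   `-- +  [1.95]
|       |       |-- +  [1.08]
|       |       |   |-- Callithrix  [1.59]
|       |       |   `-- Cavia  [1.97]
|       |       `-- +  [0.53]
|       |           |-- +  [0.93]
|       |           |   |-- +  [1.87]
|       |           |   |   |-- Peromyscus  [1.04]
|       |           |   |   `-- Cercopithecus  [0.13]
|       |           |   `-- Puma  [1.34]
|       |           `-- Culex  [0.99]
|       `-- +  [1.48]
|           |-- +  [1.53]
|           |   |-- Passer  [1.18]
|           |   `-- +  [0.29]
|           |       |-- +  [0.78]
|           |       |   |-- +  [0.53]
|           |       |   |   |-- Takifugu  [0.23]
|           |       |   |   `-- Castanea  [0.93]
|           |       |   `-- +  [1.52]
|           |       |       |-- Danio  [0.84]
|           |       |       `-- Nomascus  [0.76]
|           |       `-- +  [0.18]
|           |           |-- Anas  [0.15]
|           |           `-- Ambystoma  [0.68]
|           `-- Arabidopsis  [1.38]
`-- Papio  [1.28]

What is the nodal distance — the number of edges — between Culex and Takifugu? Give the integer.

10

The MRCA of Culex and Takifugu is the node subtending ((Formica,((Callithrix,Cavia),(((Peromyscus,Cercopithecus),Puma),Culex))),((Passer,(((Takifugu,Castanea),(Danio,Nomascus)),(Anas,Ambystoma))),Arabidopsis)).
From Culex up to that node: 4 branches. From Takifugu up to the same node: 6 branches. Total: 4 + 6 = 10.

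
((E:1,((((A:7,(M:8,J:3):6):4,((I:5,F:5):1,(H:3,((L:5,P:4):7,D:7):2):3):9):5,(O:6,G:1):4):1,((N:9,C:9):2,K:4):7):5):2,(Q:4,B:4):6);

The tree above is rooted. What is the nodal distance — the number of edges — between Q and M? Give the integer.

The MRCA of Q and M is the root of the tree.
From Q up to that node: 2 branches. From M up to the same node: 7 branches. Total: 2 + 7 = 9.

9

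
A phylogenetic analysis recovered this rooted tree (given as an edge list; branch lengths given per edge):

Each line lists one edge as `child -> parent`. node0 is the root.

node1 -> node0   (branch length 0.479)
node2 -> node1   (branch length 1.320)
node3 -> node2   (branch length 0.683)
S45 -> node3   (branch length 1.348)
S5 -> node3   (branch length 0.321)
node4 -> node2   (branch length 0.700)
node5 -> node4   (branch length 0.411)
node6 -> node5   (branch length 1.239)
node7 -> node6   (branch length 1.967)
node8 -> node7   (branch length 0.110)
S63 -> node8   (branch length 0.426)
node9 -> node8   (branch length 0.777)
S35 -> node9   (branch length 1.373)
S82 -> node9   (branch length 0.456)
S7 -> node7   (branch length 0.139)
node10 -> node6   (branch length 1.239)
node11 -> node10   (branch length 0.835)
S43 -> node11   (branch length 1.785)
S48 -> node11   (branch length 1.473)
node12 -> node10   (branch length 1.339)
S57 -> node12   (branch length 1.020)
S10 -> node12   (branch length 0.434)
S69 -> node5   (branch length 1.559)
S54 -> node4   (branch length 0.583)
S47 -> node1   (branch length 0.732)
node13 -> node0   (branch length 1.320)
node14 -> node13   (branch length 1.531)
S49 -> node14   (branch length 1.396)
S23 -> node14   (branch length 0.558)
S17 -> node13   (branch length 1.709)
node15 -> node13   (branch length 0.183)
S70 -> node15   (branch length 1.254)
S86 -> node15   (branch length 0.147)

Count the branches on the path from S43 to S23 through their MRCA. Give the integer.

11

The MRCA of S43 and S23 is the root of the tree.
From S43 up to that node: 8 branches. From S23 up to the same node: 3 branches. Total: 8 + 3 = 11.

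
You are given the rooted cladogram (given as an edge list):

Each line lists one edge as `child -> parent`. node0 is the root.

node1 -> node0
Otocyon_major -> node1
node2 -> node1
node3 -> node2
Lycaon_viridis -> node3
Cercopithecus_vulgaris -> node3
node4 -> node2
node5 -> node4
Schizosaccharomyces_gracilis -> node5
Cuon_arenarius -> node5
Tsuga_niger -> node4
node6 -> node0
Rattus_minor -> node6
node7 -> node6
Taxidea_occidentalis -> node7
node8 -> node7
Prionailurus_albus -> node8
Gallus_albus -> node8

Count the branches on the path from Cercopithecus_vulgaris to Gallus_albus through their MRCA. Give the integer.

The MRCA of Cercopithecus_vulgaris and Gallus_albus is the root of the tree.
From Cercopithecus_vulgaris up to that node: 4 branches. From Gallus_albus up to the same node: 4 branches. Total: 4 + 4 = 8.

8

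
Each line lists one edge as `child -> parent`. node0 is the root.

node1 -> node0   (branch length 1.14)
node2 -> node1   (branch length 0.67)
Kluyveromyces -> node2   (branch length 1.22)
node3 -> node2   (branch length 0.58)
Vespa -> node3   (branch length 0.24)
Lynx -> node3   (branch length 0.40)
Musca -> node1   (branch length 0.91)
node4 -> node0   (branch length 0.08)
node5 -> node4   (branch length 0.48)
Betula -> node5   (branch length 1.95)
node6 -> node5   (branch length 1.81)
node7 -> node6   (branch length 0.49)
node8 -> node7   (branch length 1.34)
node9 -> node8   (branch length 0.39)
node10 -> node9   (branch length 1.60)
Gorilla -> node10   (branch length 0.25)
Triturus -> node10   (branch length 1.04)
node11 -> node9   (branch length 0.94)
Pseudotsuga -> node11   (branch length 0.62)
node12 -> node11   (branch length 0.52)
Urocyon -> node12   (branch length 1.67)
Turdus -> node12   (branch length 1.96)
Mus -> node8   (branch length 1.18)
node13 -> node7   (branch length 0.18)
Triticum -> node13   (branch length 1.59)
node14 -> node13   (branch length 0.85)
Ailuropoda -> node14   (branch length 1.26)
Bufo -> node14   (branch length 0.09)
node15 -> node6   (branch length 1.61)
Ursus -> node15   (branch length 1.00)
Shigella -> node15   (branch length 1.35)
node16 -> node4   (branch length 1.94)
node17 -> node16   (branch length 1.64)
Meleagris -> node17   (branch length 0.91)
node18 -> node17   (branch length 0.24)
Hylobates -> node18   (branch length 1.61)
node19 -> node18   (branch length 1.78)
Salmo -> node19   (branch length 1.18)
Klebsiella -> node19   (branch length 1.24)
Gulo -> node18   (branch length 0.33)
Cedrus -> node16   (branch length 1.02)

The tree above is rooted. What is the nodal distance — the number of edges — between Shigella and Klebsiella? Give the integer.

9

The MRCA of Shigella and Klebsiella is the node subtending ((Betula,(((((Gorilla,Triturus),(Pseudotsuga,(Urocyon,Turdus))),Mus),(Triticum,(Ailuropoda,Bufo))),(Ursus,Shigella))),((Meleagris,(Hylobates,(Salmo,Klebsiella),Gulo)),Cedrus)).
From Shigella up to that node: 4 branches. From Klebsiella up to the same node: 5 branches. Total: 4 + 5 = 9.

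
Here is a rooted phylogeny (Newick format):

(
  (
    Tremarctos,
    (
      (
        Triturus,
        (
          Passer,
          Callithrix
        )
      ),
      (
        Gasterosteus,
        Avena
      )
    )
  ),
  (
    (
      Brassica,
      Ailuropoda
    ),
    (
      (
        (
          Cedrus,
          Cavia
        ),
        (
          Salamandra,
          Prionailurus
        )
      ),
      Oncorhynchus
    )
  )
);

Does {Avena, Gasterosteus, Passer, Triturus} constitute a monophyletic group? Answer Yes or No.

No

The MRCA of the listed taxa subtends ((Triturus,(Passer,Callithrix)),(Gasterosteus,Avena)).
That clade also contains Callithrix, which is not in the proposed group, so the group is not monophyletic.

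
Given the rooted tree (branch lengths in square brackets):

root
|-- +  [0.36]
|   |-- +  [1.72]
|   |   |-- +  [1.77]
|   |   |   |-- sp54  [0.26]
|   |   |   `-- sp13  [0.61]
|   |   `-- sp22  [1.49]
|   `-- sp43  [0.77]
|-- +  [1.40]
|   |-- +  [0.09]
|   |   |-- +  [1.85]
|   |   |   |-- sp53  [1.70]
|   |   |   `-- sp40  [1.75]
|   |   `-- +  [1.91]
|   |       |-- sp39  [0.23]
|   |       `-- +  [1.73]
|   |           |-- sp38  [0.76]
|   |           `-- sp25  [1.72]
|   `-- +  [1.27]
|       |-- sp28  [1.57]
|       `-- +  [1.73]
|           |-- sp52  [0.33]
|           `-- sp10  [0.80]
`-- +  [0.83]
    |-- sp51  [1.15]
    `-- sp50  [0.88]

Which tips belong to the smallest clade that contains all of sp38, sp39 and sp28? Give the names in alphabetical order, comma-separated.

sp10, sp25, sp28, sp38, sp39, sp40, sp52, sp53

Tracing sp38: it sits inside (sp38,sp25).
Tracing sp39: it sits inside (sp39,(sp38,sp25)).
Tracing sp28: it sits inside (sp28,(sp52,sp10)).
The smallest clade enclosing all 3 is (((sp53,sp40),(sp39,(sp38,sp25))),(sp28,(sp52,sp10))); the answer is its 8 terminal taxa in alphabetical order.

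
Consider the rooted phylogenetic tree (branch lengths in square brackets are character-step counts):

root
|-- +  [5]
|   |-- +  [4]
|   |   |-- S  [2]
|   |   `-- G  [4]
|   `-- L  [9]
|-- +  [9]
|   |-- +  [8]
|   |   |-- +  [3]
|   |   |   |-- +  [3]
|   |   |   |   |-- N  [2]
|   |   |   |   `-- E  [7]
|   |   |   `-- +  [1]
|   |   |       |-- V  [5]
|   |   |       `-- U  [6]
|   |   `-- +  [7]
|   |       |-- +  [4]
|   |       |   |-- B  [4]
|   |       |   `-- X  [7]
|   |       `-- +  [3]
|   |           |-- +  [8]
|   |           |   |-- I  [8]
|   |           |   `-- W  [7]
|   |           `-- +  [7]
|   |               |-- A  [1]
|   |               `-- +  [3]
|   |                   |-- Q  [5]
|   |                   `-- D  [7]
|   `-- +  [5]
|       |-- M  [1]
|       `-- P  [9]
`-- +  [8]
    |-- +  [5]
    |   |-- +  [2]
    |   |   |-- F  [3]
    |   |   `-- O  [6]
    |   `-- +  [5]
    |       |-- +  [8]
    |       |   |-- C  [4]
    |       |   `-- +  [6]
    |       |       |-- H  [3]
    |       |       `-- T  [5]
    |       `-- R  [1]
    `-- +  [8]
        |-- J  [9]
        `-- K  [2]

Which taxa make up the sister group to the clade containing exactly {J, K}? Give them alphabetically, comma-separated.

C, F, H, O, R, T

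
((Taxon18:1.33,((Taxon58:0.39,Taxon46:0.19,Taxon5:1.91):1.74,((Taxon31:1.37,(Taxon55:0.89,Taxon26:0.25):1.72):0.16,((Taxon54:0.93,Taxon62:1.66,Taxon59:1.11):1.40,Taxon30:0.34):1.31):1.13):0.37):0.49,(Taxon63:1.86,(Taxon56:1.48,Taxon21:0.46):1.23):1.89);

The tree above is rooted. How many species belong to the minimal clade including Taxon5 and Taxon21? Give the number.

14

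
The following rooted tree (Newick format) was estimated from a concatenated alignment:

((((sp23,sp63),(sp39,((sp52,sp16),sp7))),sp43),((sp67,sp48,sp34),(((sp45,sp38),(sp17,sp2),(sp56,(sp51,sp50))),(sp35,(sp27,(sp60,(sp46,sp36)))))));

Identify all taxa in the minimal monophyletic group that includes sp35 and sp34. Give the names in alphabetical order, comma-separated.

Tracing sp35: it sits inside (sp35,(sp27,(sp60,(sp46,sp36)))).
Tracing sp34: it sits inside (sp67,sp48,sp34).
The smallest clade enclosing both is ((sp67,sp48,sp34),(((sp45,sp38),(sp17,sp2),(sp56,(sp51,sp50))),(sp35,(sp27,(sp60,(sp46,sp36)))))); the answer is its 15 terminal taxa in alphabetical order.

sp17, sp2, sp27, sp34, sp35, sp36, sp38, sp45, sp46, sp48, sp50, sp51, sp56, sp60, sp67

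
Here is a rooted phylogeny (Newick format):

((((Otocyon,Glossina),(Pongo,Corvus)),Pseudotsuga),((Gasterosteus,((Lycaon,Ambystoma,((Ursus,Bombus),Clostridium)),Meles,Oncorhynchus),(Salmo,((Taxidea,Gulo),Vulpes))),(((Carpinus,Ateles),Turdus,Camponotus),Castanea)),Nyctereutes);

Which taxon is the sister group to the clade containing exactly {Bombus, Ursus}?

The clade containing exactly {Bombus, Ursus} attaches to the tree at the node subtending ((Ursus,Bombus),Clostridium).
The other lineage descending from that same node — the sister group — is the single tip Clostridium.

Clostridium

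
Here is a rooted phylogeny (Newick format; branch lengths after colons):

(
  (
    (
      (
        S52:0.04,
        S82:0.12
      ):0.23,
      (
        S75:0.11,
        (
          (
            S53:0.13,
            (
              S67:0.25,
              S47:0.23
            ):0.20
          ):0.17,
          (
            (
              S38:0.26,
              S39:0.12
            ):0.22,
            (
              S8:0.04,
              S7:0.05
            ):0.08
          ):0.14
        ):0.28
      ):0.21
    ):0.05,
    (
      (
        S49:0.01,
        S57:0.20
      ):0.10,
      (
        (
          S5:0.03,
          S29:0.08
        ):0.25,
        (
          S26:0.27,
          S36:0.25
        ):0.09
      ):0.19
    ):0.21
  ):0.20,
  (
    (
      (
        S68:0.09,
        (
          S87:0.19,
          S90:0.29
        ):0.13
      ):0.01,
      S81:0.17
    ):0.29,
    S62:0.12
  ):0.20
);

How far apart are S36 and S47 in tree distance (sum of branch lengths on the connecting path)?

The path runs S36 → … → MRCA → … → S47; the MRCA is the node subtending (((S52,S82),(S75,((S53,(S67,S47)),((S38,S39),(S8,S7))))),((S49,S57),((S5,S29),(S26,S36)))).
Branch lengths along that path: 0.25 + 0.09 + 0.19 + 0.21 + 0.05 + 0.21 + 0.28 + 0.17 + 0.20 + 0.23 = 1.88.

1.88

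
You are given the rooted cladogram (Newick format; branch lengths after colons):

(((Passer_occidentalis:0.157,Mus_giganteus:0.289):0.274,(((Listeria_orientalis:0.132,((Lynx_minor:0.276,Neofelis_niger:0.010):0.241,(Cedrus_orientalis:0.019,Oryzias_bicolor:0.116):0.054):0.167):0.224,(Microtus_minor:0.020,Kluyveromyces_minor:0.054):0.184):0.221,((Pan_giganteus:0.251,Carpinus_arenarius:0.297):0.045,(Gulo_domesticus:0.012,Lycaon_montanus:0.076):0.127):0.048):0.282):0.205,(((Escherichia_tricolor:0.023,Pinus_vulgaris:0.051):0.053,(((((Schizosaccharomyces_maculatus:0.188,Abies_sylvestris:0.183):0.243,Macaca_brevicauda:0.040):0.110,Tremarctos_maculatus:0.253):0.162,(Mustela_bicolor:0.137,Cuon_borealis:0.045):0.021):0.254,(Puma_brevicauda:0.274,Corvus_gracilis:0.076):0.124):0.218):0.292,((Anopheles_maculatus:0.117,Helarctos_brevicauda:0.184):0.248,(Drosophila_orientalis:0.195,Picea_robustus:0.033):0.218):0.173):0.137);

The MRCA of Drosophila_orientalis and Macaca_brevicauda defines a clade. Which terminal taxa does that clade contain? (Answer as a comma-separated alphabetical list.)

Abies_sylvestris, Anopheles_maculatus, Corvus_gracilis, Cuon_borealis, Drosophila_orientalis, Escherichia_tricolor, Helarctos_brevicauda, Macaca_brevicauda, Mustela_bicolor, Picea_robustus, Pinus_vulgaris, Puma_brevicauda, Schizosaccharomyces_maculatus, Tremarctos_maculatus

Tracing Drosophila_orientalis: it sits inside (Drosophila_orientalis,Picea_robustus).
Tracing Macaca_brevicauda: it sits inside ((Schizosaccharomyces_maculatus,Abies_sylvestris),Macaca_brevicauda).
The smallest clade enclosing both is (((Escherichia_tricolor,Pinus_vulgaris),(((((Schizosaccharomyces_maculatus,Abies_sylvestris),Macaca_brevicauda),Tremarctos_maculatus),(Mustela_bicolor,Cuon_borealis)),(Puma_brevicauda,Corvus_gracilis))),((Anopheles_maculatus,Helarctos_brevicauda),(Drosophila_orientalis,Picea_robustus))); the answer is its 14 terminal taxa in alphabetical order.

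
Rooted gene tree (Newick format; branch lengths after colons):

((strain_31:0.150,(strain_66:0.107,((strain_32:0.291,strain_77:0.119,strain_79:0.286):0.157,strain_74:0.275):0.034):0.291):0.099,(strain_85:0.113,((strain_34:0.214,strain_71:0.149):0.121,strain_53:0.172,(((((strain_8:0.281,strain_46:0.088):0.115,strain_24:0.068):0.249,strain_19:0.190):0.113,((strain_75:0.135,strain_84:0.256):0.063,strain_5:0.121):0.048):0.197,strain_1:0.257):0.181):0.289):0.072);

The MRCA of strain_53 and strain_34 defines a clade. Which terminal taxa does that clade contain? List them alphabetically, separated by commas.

Tracing strain_53: it sits inside ((strain_34,strain_71),strain_53,(((((strain_8,strain_46),strain_24),strain_19),((strain_75,strain_84),strain_5)),strain_1)).
Tracing strain_34: it sits inside (strain_34,strain_71).
The smallest clade enclosing both is ((strain_34,strain_71),strain_53,(((((strain_8,strain_46),strain_24),strain_19),((strain_75,strain_84),strain_5)),strain_1)); the answer is its 11 terminal taxa in alphabetical order.

strain_1, strain_19, strain_24, strain_34, strain_46, strain_5, strain_53, strain_71, strain_75, strain_8, strain_84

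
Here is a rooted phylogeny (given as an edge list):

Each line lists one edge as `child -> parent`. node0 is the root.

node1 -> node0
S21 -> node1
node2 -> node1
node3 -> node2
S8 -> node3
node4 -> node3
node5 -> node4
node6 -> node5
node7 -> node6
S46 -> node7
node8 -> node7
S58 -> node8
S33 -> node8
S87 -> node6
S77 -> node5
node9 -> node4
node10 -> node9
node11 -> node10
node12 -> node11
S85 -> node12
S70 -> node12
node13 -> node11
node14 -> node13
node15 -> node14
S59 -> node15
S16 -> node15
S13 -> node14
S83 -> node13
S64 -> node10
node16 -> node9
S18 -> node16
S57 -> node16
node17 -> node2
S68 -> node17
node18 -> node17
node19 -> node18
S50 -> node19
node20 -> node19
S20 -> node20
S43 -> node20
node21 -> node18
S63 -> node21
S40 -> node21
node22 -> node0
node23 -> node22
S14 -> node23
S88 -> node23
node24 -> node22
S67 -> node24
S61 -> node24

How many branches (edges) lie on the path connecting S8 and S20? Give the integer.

The MRCA of S8 and S20 is the node subtending ((S8,((((S46,(S58,S33)),S87),S77),((((S85,S70),(((S59,S16),S13),S83)),S64),(S18,S57)))),(S68,((S50,(S20,S43)),(S63,S40)))).
From S8 up to that node: 2 branches. From S20 up to the same node: 5 branches. Total: 2 + 5 = 7.

7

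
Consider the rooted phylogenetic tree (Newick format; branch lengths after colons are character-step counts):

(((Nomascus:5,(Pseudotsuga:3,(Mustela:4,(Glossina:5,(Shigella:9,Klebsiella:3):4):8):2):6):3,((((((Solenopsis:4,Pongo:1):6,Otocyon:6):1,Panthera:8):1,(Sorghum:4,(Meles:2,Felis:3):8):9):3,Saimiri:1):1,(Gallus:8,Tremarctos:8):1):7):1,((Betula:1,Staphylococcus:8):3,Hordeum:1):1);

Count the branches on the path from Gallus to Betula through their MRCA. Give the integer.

7

The MRCA of Gallus and Betula is the root of the tree.
From Gallus up to that node: 4 branches. From Betula up to the same node: 3 branches. Total: 4 + 3 = 7.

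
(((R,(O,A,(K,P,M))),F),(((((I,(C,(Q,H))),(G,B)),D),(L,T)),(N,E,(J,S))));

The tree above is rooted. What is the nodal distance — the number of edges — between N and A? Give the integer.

7

The MRCA of N and A is the root of the tree.
From N up to that node: 3 branches. From A up to the same node: 4 branches. Total: 3 + 4 = 7.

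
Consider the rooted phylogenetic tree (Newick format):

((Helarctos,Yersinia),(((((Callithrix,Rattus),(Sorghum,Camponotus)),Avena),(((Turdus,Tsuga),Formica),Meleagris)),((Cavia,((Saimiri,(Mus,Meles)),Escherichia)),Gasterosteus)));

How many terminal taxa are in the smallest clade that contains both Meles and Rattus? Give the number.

15

The MRCA of Meles and Rattus is the node subtending (((((Callithrix,Rattus),(Sorghum,Camponotus)),Avena),(((Turdus,Tsuga),Formica),Meleagris)),((Cavia,((Saimiri,(Mus,Meles)),Escherichia)),Gasterosteus)).
That clade contains 15 terminal taxa: Avena, Callithrix, Camponotus, Cavia, Escherichia, Formica, Gasterosteus, Meleagris, Meles, Mus, Rattus, Saimiri, Sorghum, Tsuga, Turdus.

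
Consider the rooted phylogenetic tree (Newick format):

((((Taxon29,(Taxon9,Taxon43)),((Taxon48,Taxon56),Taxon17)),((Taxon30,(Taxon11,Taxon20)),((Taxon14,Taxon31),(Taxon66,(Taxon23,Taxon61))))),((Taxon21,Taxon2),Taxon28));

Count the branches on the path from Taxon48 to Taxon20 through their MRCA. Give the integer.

8

The MRCA of Taxon48 and Taxon20 is the node subtending (((Taxon29,(Taxon9,Taxon43)),((Taxon48,Taxon56),Taxon17)),((Taxon30,(Taxon11,Taxon20)),((Taxon14,Taxon31),(Taxon66,(Taxon23,Taxon61))))).
From Taxon48 up to that node: 4 branches. From Taxon20 up to the same node: 4 branches. Total: 4 + 4 = 8.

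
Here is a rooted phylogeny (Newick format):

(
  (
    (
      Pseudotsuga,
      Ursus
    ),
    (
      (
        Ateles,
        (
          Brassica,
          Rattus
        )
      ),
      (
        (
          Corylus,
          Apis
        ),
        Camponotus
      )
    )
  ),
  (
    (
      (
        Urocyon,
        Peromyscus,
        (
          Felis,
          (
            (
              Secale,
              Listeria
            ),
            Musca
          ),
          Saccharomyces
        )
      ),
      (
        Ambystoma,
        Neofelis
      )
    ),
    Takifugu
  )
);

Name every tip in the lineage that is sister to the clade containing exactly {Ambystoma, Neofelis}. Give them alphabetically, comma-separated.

The clade containing exactly {Ambystoma, Neofelis} attaches to the tree at the node subtending ((Urocyon,Peromyscus,(Felis,((Secale,Listeria),Musca),Saccharomyces)),(Ambystoma,Neofelis)).
The other lineage descending from that same node — the sister group — is (Urocyon,Peromyscus,(Felis,((Secale,Listeria),Musca),Saccharomyces)); its 7 tips in alphabetical order are the answer.

Felis, Listeria, Musca, Peromyscus, Saccharomyces, Secale, Urocyon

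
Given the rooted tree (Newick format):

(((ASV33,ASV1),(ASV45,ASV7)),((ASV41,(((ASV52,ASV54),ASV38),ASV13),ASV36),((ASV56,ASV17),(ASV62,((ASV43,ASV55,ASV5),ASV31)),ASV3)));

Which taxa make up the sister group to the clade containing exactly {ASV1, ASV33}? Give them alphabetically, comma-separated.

The clade containing exactly {ASV1, ASV33} attaches to the tree at the node subtending ((ASV33,ASV1),(ASV45,ASV7)).
The other lineage descending from that same node — the sister group — is (ASV45,ASV7); its 2 tips in alphabetical order are the answer.

ASV45, ASV7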